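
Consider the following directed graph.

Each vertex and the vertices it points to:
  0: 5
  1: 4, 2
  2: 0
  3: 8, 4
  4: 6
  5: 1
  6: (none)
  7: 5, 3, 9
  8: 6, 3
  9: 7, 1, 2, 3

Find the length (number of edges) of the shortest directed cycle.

For each vertex v, BFS finds the shortest path from v back to v.
The shortest such closed walk is 7 → 9 → 7, length 2.

2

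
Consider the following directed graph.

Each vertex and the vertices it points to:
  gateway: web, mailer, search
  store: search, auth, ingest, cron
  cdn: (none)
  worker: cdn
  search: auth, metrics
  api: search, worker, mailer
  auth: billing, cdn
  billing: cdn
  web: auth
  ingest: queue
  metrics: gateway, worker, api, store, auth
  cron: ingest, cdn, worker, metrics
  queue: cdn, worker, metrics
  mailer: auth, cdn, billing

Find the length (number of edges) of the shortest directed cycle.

3

For each vertex v, BFS finds the shortest path from v back to v.
The shortest such closed walk is metrics → api → search → metrics, length 3.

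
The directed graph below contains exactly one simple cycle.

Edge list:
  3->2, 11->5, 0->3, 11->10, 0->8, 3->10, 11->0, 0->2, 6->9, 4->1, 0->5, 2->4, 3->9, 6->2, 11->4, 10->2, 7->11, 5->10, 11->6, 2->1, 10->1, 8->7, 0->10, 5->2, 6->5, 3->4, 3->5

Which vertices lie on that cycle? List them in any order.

0, 7, 8, 11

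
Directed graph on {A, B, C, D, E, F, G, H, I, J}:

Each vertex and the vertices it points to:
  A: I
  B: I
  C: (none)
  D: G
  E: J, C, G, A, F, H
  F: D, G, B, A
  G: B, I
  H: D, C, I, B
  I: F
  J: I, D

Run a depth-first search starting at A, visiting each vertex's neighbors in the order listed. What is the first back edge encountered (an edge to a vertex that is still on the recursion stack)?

DFS from A (visiting each vertex's neighbors in the order listed); mark gray on enter, black on exit:
A gray
  I gray
    F gray
      D gray
        G gray
          B gray
            B→I: I is gray → back edge
First back edge: B → I.

B->I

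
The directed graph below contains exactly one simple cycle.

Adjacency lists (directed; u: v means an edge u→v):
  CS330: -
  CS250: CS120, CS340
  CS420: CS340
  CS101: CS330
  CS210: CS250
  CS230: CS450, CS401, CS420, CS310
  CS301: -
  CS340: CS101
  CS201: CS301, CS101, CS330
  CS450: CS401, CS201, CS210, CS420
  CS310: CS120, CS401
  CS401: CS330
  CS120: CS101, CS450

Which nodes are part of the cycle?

CS120, CS210, CS250, CS450

DFS with gray/black marking from CS450:
CS450 gray
  CS401 gray
    CS330 gray
    CS330 black
  CS401 black
  CS201 gray
    CS301 gray
    CS301 black
    CS101 gray
      CS101→CS330: CS330 black — skip
    CS101 black
    CS201→CS330: CS330 black — skip
  CS201 black
  CS210 gray
    CS250 gray
      CS120 gray
        CS120→CS101: CS101 black — skip
        CS120→CS450: CS450 is gray → back edge
Back edge closes the cycle CS450 → CS210 → CS250 → CS120 → CS450; its vertices are {CS120, CS210, CS250, CS450}.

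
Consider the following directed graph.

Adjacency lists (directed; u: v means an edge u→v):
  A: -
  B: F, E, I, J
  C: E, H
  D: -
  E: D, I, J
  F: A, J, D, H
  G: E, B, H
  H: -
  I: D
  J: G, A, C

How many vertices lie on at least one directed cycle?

A vertex is on a directed cycle iff it belongs to a strongly connected component of size ≥ 2 (or has a self-loop).
The vertices on cycles are {B, C, E, F, G, J} — 6 in total.

6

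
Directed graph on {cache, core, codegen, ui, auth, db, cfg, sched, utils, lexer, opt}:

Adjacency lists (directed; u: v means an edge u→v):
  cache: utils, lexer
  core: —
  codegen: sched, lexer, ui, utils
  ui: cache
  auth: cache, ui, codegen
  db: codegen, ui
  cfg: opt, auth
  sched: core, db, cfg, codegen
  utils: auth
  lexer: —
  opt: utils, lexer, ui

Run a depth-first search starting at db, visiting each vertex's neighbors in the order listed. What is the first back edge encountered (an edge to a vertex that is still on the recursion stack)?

DFS from db (visiting each vertex's neighbors in the order listed); mark gray on enter, black on exit:
db gray
  codegen gray
    sched gray
      core gray
      core black
      sched→db: db is gray → back edge
First back edge: sched → db.

sched->db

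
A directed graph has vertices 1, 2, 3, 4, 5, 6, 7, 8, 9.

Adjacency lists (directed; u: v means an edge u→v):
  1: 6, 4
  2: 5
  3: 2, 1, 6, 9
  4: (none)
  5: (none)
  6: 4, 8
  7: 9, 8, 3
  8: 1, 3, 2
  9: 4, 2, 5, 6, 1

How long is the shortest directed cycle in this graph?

For each vertex v, BFS finds the shortest path from v back to v.
The shortest such closed walk is 8 → 1 → 6 → 8, length 3.

3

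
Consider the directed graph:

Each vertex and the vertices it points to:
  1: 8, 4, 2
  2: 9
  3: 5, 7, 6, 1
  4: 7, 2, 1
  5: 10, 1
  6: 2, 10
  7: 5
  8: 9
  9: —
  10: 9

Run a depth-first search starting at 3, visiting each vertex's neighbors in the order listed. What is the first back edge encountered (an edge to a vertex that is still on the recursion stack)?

7->5

DFS from 3 (visiting each vertex's neighbors in the order listed); mark gray on enter, black on exit:
3 gray
  5 gray
    10 gray
      9 gray
      9 black
    10 black
    1 gray
      8 gray
        8→9: 9 black — skip
      8 black
      4 gray
        7 gray
          7→5: 5 is gray → back edge
First back edge: 7 → 5.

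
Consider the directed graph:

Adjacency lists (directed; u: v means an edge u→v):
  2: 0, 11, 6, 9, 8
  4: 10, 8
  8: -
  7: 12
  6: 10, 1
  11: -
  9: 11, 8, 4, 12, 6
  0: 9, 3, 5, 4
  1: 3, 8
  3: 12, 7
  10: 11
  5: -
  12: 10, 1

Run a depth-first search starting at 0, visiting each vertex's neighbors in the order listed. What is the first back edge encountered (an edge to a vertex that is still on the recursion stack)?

3->12

DFS from 0 (visiting each vertex's neighbors in the order listed); mark gray on enter, black on exit:
0 gray
  9 gray
    11 gray
    11 black
    8 gray
    8 black
    4 gray
      10 gray
        10→11: 11 black — skip
      10 black
      4→8: 8 black — skip
    4 black
    12 gray
      12→10: 10 black — skip
      1 gray
        3 gray
          3→12: 12 is gray → back edge
First back edge: 3 → 12.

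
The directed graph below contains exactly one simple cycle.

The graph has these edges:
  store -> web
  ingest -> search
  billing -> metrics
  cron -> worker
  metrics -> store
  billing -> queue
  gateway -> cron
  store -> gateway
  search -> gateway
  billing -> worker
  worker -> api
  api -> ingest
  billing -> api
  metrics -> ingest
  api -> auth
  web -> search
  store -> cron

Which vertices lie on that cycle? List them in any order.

api, cron, ingest, search, worker, gateway

DFS with gray/black marking from api:
api gray
  ingest gray
    search gray
      gateway gray
        cron gray
          worker gray
            worker→api: api is gray → back edge
Back edge closes the cycle api → ingest → search → gateway → cron → worker → api; its vertices are {api, cron, ingest, search, worker, gateway}.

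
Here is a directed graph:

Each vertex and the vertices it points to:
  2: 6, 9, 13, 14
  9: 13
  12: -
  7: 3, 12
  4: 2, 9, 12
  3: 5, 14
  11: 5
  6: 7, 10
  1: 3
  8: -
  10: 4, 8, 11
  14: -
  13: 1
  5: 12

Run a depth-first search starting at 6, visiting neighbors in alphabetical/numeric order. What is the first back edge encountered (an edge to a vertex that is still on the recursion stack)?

2->6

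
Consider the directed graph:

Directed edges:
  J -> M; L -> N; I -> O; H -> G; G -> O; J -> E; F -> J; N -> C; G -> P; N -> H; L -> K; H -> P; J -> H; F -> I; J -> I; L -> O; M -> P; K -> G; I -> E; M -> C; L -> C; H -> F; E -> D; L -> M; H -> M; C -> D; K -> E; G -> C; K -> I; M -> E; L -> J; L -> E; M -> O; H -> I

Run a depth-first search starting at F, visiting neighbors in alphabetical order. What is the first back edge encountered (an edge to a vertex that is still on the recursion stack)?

DFS from F (visiting neighbors in alphabetical order); mark gray on enter, black on exit:
F gray
  I gray
    E gray
      D gray
      D black
    E black
    O gray
    O black
  I black
  J gray
    J→E: E black — skip
    H gray
      H→F: F is gray → back edge
First back edge: H → F.

H->F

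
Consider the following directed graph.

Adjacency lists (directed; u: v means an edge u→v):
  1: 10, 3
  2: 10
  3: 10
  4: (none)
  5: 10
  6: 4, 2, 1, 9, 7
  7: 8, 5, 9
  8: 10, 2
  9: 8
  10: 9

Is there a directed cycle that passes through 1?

1 lies on a cycle iff there is a path from 1 back to itself.
Exploring from 1, it never reaches itself; equivalently, its strongly connected component is a singleton.

No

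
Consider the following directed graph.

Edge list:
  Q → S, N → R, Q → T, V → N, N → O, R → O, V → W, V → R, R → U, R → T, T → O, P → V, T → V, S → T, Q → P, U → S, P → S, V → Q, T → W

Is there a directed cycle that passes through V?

Yes

V is on a cycle iff V can reach itself via ≥1 edge.
V → Q → T → V — yes.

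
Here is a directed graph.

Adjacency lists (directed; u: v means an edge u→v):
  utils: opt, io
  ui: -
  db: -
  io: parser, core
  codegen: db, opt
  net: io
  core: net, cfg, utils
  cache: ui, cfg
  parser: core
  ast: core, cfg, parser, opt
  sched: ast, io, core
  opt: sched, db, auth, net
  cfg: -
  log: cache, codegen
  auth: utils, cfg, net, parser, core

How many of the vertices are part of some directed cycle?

A vertex is on a directed cycle iff it belongs to a strongly connected component of size ≥ 2 (or has a self-loop).
The vertices on cycles are {io, ast, net, opt, auth, core, sched, utils, parser} — 9 in total.

9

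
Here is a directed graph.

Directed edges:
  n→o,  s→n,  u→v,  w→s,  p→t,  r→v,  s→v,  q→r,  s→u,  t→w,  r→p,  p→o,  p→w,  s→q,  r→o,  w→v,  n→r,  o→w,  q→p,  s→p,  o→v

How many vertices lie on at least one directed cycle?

A vertex is on a directed cycle iff it belongs to a strongly connected component of size ≥ 2 (or has a self-loop).
The vertices on cycles are {n, o, p, q, r, s, t, w} — 8 in total.

8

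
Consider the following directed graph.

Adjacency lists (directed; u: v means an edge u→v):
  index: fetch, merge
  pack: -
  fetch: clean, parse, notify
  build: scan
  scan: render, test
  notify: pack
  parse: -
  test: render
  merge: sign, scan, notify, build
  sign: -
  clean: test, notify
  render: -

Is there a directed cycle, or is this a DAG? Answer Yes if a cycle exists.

DFS with white/gray/black marking, starting from notify:
notify gray
  pack gray
  pack black
notify black
index gray
  fetch gray
    clean gray
      test gray
        render gray
        render black
      test black
      clean→notify: notify black — skip
    clean black
    parse gray
    parse black
    fetch→notify: notify black — skip
  fetch black
  merge gray
    sign gray
    sign black
    scan gray
      scan→render: render black — skip
      scan→test: test black — skip
    scan black
    merge→notify: notify black — skip
    build gray
      build→scan: scan black — skip
    build black
  merge black
index black
Every edge goes to a white or black vertex — no back edge, so the graph is acyclic.

No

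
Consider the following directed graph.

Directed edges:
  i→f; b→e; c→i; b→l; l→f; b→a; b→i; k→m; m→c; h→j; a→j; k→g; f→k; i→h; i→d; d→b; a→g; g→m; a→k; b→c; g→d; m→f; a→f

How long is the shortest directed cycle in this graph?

For each vertex v, BFS finds the shortest path from v back to v.
The shortest such closed walk is b → i → d → b, length 3.

3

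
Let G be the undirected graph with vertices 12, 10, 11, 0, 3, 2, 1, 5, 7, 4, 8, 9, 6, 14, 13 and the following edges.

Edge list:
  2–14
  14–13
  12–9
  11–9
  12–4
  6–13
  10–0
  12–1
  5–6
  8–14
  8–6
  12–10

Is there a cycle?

DFS, tracking each vertex's parent; an edge to a visited non-parent vertex closes a cycle.
Start from 2:
visit 2 (parent –)
  visit 14 (parent 2)
    visit 13 (parent 14)
      visit 6 (parent 13)
        6–13: parent, skip
        visit 5 (parent 6)
          5–6: parent, skip
        visit 8 (parent 6)
          8–6: parent, skip
          8–14: 14 visited and ≠ parent → cycle
Cycle: 14 – 13 – 6 – 8 – 14.

Yes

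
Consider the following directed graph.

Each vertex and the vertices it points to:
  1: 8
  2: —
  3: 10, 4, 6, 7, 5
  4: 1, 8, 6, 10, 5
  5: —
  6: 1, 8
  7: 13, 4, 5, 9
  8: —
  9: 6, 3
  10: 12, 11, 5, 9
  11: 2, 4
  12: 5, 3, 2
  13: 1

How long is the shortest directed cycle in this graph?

For each vertex v, BFS finds the shortest path from v back to v.
The shortest such closed walk is 12 → 3 → 10 → 12, length 3.

3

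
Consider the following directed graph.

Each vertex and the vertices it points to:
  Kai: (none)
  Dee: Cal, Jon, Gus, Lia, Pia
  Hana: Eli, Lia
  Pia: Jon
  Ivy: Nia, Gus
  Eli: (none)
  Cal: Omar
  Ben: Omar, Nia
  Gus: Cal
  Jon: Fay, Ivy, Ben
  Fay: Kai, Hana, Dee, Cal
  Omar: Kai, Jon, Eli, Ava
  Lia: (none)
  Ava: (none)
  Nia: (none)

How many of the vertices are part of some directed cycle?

A vertex is on a directed cycle iff it belongs to a strongly connected component of size ≥ 2 (or has a self-loop).
The vertices on cycles are {Ben, Cal, Dee, Fay, Gus, Ivy, Jon, Pia, Omar} — 9 in total.

9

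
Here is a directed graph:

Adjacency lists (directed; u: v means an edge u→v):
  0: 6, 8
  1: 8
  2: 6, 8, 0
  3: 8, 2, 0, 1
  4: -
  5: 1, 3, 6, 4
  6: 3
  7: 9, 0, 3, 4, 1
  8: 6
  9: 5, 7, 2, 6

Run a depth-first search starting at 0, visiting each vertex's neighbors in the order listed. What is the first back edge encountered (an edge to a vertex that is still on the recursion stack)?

DFS from 0 (visiting each vertex's neighbors in the order listed); mark gray on enter, black on exit:
0 gray
  6 gray
    3 gray
      8 gray
        8→6: 6 is gray → back edge
First back edge: 8 → 6.

8→6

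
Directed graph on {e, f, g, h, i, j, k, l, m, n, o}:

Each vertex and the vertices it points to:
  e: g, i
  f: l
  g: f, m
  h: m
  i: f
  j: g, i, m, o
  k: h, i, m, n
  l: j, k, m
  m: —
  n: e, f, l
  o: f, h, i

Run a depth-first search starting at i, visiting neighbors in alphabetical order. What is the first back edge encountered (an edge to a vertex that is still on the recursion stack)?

DFS from i (visiting neighbors in alphabetical order); mark gray on enter, black on exit:
i gray
  f gray
    l gray
      j gray
        g gray
          g→f: f is gray → back edge
First back edge: g → f.

g->f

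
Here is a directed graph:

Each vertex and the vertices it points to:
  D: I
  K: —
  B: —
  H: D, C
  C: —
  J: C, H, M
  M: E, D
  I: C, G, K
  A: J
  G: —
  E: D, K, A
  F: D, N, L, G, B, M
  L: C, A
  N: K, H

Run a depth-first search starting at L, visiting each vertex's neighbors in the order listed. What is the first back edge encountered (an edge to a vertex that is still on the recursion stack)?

E→A

DFS from L (visiting each vertex's neighbors in the order listed); mark gray on enter, black on exit:
L gray
  C gray
  C black
  A gray
    J gray
      J→C: C black — skip
      H gray
        D gray
          I gray
            I→C: C black — skip
            G gray
            G black
            K gray
            K black
          I black
        D black
        H→C: C black — skip
      H black
      M gray
        E gray
          E→D: D black — skip
          E→K: K black — skip
          E→A: A is gray → back edge
First back edge: E → A.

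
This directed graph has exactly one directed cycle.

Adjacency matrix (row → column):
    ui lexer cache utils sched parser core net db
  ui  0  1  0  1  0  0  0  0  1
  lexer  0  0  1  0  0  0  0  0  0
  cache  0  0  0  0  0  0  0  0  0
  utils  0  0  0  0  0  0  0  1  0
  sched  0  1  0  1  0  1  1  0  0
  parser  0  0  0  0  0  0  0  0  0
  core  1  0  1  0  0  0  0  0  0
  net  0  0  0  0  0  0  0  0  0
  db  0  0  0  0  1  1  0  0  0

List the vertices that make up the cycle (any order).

db, ui, core, sched

DFS with gray/black marking from ui:
ui gray
  utils gray
    net gray
    net black
  utils black
  lexer gray
    cache gray
    cache black
  lexer black
  db gray
    parser gray
    parser black
    sched gray
      sched→lexer: lexer black — skip
      core gray
        core→ui: ui is gray → back edge
Back edge closes the cycle ui → db → sched → core → ui; its vertices are {db, ui, core, sched}.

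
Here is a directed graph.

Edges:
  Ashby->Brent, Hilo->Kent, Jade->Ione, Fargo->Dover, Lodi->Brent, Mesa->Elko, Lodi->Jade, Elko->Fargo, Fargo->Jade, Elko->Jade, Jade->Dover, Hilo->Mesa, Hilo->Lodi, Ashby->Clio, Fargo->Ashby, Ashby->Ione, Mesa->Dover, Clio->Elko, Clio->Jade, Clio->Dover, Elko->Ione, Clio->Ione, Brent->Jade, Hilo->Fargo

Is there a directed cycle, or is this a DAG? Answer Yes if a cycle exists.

DFS with white/gray/black marking, starting from Clio:
Clio gray
  Ione gray
  Ione black
  Jade gray
    Jade→Ione: Ione black — skip
    Dover gray
    Dover black
  Jade black
  Clio→Dover: Dover black — skip
  Elko gray
    Elko→Jade: Jade black — skip
    Fargo gray
      Fargo→Jade: Jade black — skip
      Ashby gray
        Ashby→Clio: Clio is gray → back edge
Back edge found, so a cycle exists: Clio → Elko → Fargo → Ashby → Clio.

Yes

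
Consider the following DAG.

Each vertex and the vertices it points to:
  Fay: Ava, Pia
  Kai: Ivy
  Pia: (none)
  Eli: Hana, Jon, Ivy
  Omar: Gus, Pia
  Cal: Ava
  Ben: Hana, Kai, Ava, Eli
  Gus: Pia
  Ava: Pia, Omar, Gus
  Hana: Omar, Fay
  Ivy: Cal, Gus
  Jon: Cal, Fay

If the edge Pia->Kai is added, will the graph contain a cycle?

Adding Pia→Kai creates a cycle iff Kai can already reach Pia.
Path from Kai: Kai → Ivy → Gus → Pia.
So Kai → … → Pia → Kai is a cycle.

Yes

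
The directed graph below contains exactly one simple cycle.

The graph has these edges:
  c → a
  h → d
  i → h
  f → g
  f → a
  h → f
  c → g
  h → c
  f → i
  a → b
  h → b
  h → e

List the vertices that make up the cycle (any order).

DFS with gray/black marking from h:
h gray
  d gray
  d black
  f gray
    a gray
      b gray
      b black
    a black
    i gray
      i→h: h is gray → back edge
Back edge closes the cycle h → f → i → h; its vertices are {f, h, i}.

f, h, i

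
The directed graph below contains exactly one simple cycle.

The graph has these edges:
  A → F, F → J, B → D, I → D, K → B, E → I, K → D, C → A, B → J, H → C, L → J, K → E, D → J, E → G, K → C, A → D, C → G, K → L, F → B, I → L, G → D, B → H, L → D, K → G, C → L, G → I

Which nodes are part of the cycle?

A, B, C, F, H

DFS with gray/black marking from C:
C gray
  A gray
    F gray
      B gray
        D gray
          J gray
          J black
        D black
        H gray
          H→C: C is gray → back edge
Back edge closes the cycle C → A → F → B → H → C; its vertices are {A, B, C, F, H}.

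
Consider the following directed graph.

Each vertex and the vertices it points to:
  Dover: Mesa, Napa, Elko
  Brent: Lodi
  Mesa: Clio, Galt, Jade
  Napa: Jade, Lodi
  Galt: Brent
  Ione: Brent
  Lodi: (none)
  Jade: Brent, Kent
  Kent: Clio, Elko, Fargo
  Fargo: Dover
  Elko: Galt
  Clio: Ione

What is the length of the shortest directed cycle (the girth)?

For each vertex v, BFS finds the shortest path from v back to v.
The shortest such closed walk is Kent → Fargo → Dover → Napa → Jade → Kent, length 5.

5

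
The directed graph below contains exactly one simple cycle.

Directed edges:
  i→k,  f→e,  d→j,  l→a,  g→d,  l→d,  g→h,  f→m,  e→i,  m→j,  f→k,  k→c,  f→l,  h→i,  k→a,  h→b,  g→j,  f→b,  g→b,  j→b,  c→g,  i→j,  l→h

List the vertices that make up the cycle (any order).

c, g, h, i, k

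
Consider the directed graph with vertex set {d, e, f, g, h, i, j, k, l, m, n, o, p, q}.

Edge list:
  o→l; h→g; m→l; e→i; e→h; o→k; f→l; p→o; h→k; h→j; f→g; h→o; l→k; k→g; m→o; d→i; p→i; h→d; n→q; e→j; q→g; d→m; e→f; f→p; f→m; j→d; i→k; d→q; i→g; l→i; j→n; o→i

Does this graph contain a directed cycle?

DFS with white/gray/black marking, starting from f:
f gray
  g gray
  g black
  m gray
    o gray
      l gray
        i gray
          i→g: g black — skip
          k gray
            k→g: g black — skip
          k black
        i black
        l→k: k black — skip
      l black
      o→k: k black — skip
      o→i: i black — skip
    o black
    m→l: l black — skip
  m black
  p gray
    p→o: o black — skip
    p→i: i black — skip
  p black
  f→l: l black — skip
f black
d gray
  d→i: i black — skip
  d→m: m black — skip
  q gray
    q→g: g black — skip
  q black
d black
e gray
  h gray
    h→o: o black — skip
    h→g: g black — skip
    j gray
      j→d: d black — skip
      n gray
        n→q: q black — skip
      n black
    j black
    h→d: d black — skip
    h→k: k black — skip
  h black
  e→f: f black — skip
  e→i: i black — skip
  e→j: j black — skip
e black
Every edge goes to a white or black vertex — no back edge, so the graph is acyclic.

No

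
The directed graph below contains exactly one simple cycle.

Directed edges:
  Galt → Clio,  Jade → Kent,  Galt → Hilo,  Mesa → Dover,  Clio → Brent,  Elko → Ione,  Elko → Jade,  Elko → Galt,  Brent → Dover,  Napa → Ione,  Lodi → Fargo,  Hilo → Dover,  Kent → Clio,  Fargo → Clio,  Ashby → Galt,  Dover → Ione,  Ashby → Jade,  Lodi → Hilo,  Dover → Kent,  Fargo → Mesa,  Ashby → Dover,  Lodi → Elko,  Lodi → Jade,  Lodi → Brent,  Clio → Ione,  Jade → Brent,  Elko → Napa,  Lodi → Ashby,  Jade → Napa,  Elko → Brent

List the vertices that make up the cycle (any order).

DFS with gray/black marking from Kent:
Kent gray
  Clio gray
    Ione gray
    Ione black
    Brent gray
      Dover gray
        Dover→Kent: Kent is gray → back edge
Back edge closes the cycle Kent → Clio → Brent → Dover → Kent; its vertices are {Clio, Kent, Brent, Dover}.

Clio, Kent, Brent, Dover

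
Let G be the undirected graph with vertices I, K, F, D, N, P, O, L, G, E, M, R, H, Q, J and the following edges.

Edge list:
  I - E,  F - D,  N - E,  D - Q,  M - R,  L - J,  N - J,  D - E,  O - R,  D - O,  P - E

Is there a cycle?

No

DFS, tracking each vertex's parent; an edge to a visited non-parent vertex closes a cycle.
Start from E:
visit E (parent –)
  visit N (parent E)
    visit J (parent N)
      visit L (parent J)
        L–J: parent, skip
      J–N: parent, skip
    N–E: parent, skip
  visit P (parent E)
    P–E: parent, skip
  visit D (parent E)
    visit F (parent D)
      F–D: parent, skip
    visit Q (parent D)
      Q–D: parent, skip
    visit O (parent D)
      O–D: parent, skip
      visit R (parent O)
        R–O: parent, skip
        visit M (parent R)
          M–R: parent, skip
    D–E: parent, skip
  visit I (parent E)
    I–E: parent, skip
visit K (parent –)
visit G (parent –)
visit H (parent –)
No non-parent visited neighbor found — the graph is a forest.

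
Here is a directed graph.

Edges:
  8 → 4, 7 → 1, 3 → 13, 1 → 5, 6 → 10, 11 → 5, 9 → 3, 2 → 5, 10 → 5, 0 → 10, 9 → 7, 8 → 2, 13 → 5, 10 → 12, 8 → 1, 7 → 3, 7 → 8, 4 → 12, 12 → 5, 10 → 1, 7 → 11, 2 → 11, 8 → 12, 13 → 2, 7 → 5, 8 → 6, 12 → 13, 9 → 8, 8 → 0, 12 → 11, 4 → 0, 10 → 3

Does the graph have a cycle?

No

DFS with white/gray/black marking, starting from 3:
3 gray
  13 gray
    5 gray
    5 black
    2 gray
      2→5: 5 black — skip
      11 gray
        11→5: 5 black — skip
      11 black
    2 black
  13 black
3 black
7 gray
  7→11: 11 black — skip
  8 gray
    12 gray
      12→13: 13 black — skip
      12→5: 5 black — skip
      12→11: 11 black — skip
    12 black
    0 gray
      10 gray
        1 gray
          1→5: 5 black — skip
        1 black
        10→5: 5 black — skip
        10→12: 12 black — skip
        10→3: 3 black — skip
      10 black
    0 black
    8→2: 2 black — skip
    4 gray
      4→12: 12 black — skip
      4→0: 0 black — skip
    4 black
    8→1: 1 black — skip
    6 gray
      6→10: 10 black — skip
    6 black
  8 black
  7→3: 3 black — skip
  7→5: 5 black — skip
  7→1: 1 black — skip
7 black
9 gray
  9→7: 7 black — skip
  9→3: 3 black — skip
  9→8: 8 black — skip
9 black
Every edge goes to a white or black vertex — no back edge, so the graph is acyclic.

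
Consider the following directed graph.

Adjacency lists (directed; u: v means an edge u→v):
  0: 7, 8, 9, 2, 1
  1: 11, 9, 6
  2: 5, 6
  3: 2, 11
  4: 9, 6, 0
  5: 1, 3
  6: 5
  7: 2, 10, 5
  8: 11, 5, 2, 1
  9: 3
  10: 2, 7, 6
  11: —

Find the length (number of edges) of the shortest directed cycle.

2

For each vertex v, BFS finds the shortest path from v back to v.
The shortest such closed walk is 7 → 10 → 7, length 2.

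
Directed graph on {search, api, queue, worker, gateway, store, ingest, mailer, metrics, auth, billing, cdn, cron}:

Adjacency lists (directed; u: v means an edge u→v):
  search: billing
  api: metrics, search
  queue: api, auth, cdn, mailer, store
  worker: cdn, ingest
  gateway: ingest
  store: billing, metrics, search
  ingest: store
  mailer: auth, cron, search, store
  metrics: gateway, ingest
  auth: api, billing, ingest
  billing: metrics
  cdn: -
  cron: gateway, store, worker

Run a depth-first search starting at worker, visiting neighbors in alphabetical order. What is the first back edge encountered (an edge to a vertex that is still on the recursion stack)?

gateway->ingest

DFS from worker (visiting neighbors in alphabetical order); mark gray on enter, black on exit:
worker gray
  cdn gray
  cdn black
  ingest gray
    store gray
      billing gray
        metrics gray
          gateway gray
            gateway→ingest: ingest is gray → back edge
First back edge: gateway → ingest.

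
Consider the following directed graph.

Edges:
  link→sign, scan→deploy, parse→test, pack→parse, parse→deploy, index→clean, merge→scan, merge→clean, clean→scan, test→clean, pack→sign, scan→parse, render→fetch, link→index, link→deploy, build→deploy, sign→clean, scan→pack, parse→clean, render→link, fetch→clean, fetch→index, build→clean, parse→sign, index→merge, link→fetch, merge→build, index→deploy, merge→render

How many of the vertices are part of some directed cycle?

A vertex is on a directed cycle iff it belongs to a strongly connected component of size ≥ 2 (or has a self-loop).
The vertices on cycles are {link, pack, scan, sign, test, clean, fetch, index, merge, parse, render} — 11 in total.

11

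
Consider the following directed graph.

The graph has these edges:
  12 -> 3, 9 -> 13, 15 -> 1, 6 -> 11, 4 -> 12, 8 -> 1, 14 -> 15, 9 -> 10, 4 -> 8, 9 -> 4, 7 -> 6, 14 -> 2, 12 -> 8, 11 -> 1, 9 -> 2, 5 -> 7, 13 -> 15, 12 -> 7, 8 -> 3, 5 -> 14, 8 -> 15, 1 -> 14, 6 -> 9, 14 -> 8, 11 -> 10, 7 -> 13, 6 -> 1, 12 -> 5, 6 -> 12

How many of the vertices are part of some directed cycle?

A vertex is on a directed cycle iff it belongs to a strongly connected component of size ≥ 2 (or has a self-loop).
The vertices on cycles are {1, 4, 5, 6, 7, 8, 9, 12, 14, 15} — 10 in total.

10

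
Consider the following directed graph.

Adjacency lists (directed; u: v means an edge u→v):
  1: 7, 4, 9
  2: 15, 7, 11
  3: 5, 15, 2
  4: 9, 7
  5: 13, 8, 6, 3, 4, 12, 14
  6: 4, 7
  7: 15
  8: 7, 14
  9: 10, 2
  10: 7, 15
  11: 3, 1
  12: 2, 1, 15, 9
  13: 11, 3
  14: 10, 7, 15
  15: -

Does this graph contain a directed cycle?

Yes

DFS with white/gray/black marking, starting from 15:
15 gray
15 black
1 gray
  7 gray
    7→15: 15 black — skip
  7 black
  4 gray
    9 gray
      10 gray
        10→7: 7 black — skip
        10→15: 15 black — skip
      10 black
      2 gray
        2→15: 15 black — skip
        2→7: 7 black — skip
        11 gray
          3 gray
            5 gray
              13 gray
                13→11: 11 is gray → back edge
Back edge found, so a cycle exists: 11 → 3 → 5 → 13 → 11.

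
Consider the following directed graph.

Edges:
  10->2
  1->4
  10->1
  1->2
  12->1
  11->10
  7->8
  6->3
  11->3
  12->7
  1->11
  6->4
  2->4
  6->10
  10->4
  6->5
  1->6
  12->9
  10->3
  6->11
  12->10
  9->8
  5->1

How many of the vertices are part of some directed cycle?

5

A vertex is on a directed cycle iff it belongs to a strongly connected component of size ≥ 2 (or has a self-loop).
The vertices on cycles are {1, 5, 6, 10, 11} — 5 in total.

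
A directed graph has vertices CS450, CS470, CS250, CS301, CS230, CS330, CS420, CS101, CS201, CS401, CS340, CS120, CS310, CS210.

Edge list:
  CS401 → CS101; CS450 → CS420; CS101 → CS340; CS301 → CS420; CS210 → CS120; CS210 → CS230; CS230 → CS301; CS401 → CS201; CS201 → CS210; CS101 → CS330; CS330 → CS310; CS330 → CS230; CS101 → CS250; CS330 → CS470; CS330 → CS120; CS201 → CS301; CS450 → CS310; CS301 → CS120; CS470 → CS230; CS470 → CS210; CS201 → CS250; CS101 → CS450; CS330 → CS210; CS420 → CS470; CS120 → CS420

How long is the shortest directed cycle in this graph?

4

For each vertex v, BFS finds the shortest path from v back to v.
The shortest such closed walk is CS120 → CS420 → CS470 → CS210 → CS120, length 4.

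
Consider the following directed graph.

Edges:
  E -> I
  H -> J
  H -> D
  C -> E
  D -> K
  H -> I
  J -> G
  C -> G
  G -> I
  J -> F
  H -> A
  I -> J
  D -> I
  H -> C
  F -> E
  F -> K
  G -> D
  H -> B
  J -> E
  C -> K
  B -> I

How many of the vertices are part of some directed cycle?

A vertex is on a directed cycle iff it belongs to a strongly connected component of size ≥ 2 (or has a self-loop).
The vertices on cycles are {D, E, F, G, I, J} — 6 in total.

6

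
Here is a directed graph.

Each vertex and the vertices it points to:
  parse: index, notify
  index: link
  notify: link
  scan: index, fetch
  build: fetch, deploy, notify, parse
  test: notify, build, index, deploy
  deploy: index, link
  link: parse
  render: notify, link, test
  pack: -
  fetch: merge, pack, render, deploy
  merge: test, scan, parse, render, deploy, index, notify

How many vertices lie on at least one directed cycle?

A vertex is on a directed cycle iff it belongs to a strongly connected component of size ≥ 2 (or has a self-loop).
The vertices on cycles are {link, scan, test, build, fetch, index, merge, parse, notify, render} — 10 in total.

10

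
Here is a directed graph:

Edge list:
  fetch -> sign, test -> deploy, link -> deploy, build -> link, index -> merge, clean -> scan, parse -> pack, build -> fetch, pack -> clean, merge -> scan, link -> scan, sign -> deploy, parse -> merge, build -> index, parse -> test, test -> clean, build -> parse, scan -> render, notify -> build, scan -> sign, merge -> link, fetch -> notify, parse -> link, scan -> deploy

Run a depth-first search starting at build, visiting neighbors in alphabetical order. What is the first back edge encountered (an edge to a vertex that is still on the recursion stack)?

notify->build

DFS from build (visiting neighbors in alphabetical order); mark gray on enter, black on exit:
build gray
  fetch gray
    notify gray
      notify→build: build is gray → back edge
First back edge: notify → build.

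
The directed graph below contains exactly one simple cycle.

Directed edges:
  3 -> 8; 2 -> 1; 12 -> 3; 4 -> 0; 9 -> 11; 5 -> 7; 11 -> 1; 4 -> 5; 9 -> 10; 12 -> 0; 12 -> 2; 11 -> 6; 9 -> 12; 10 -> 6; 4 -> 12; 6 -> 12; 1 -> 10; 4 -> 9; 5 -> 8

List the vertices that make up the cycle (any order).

DFS with gray/black marking from 12:
12 gray
  0 gray
  0 black
  3 gray
    8 gray
    8 black
  3 black
  2 gray
    1 gray
      10 gray
        6 gray
          6→12: 12 is gray → back edge
Back edge closes the cycle 12 → 2 → 1 → 10 → 6 → 12; its vertices are {1, 2, 6, 10, 12}.

1, 2, 6, 10, 12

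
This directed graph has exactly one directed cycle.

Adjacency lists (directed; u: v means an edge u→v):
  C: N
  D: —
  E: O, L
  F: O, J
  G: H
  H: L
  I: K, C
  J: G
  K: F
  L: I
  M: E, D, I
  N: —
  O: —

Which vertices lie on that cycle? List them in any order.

F, G, H, I, J, K, L

DFS with gray/black marking from I:
I gray
  K gray
    F gray
      O gray
      O black
      J gray
        G gray
          H gray
            L gray
              L→I: I is gray → back edge
Back edge closes the cycle I → K → F → J → G → H → L → I; its vertices are {F, G, H, I, J, K, L}.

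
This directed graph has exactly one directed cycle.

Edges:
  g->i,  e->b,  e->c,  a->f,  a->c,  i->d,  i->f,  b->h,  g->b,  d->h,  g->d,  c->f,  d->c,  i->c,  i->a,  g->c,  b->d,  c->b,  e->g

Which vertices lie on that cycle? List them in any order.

b, c, d

DFS with gray/black marking from d:
d gray
  c gray
    b gray
      h gray
      h black
      b→d: d is gray → back edge
Back edge closes the cycle d → c → b → d; its vertices are {b, c, d}.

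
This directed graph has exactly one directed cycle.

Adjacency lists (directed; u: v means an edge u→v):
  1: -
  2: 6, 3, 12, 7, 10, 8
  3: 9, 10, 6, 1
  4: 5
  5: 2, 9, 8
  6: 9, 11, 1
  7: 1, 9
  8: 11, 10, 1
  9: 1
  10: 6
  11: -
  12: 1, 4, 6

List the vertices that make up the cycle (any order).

2, 4, 5, 12

DFS with gray/black marking from 5:
5 gray
  2 gray
    6 gray
      9 gray
        1 gray
        1 black
      9 black
      11 gray
      11 black
      6→1: 1 black — skip
    6 black
    3 gray
      3→9: 9 black — skip
      10 gray
        10→6: 6 black — skip
      10 black
      3→6: 6 black — skip
      3→1: 1 black — skip
    3 black
    12 gray
      12→1: 1 black — skip
      4 gray
        4→5: 5 is gray → back edge
Back edge closes the cycle 5 → 2 → 12 → 4 → 5; its vertices are {2, 4, 5, 12}.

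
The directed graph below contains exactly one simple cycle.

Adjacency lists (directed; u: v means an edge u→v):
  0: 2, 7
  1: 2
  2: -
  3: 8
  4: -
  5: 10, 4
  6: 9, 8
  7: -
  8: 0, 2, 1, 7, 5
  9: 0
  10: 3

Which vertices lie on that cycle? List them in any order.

3, 5, 8, 10

DFS with gray/black marking from 8:
8 gray
  0 gray
    2 gray
    2 black
    7 gray
    7 black
  0 black
  8→2: 2 black — skip
  1 gray
    1→2: 2 black — skip
  1 black
  8→7: 7 black — skip
  5 gray
    10 gray
      3 gray
        3→8: 8 is gray → back edge
Back edge closes the cycle 8 → 5 → 10 → 3 → 8; its vertices are {3, 5, 8, 10}.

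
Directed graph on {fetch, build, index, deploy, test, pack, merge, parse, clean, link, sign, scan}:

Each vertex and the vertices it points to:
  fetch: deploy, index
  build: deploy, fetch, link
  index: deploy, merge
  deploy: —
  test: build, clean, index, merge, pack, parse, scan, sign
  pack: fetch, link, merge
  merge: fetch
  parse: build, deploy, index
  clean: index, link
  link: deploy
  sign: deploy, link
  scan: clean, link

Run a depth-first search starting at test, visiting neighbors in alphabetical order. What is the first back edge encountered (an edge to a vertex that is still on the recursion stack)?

merge->fetch

DFS from test (visiting neighbors in alphabetical order); mark gray on enter, black on exit:
test gray
  build gray
    deploy gray
    deploy black
    fetch gray
      fetch→deploy: deploy black — skip
      index gray
        index→deploy: deploy black — skip
        merge gray
          merge→fetch: fetch is gray → back edge
First back edge: merge → fetch.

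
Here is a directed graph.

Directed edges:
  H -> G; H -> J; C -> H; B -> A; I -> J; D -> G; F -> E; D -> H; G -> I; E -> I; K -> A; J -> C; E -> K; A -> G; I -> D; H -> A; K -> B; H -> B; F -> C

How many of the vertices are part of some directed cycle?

A vertex is on a directed cycle iff it belongs to a strongly connected component of size ≥ 2 (or has a self-loop).
The vertices on cycles are {A, B, C, D, G, H, I, J} — 8 in total.

8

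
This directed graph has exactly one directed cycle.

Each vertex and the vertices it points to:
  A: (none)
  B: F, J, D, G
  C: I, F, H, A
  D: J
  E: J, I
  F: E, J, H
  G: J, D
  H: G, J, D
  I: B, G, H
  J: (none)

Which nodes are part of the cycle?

DFS with gray/black marking from F:
F gray
  E gray
    J gray
    J black
    I gray
      B gray
        B→F: F is gray → back edge
Back edge closes the cycle F → E → I → B → F; its vertices are {B, E, F, I}.

B, E, F, I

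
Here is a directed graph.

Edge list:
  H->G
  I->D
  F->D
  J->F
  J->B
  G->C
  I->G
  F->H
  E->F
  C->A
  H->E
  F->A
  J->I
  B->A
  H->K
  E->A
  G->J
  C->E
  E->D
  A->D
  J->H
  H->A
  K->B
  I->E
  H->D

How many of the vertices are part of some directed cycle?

7

A vertex is on a directed cycle iff it belongs to a strongly connected component of size ≥ 2 (or has a self-loop).
The vertices on cycles are {C, E, F, G, H, I, J} — 7 in total.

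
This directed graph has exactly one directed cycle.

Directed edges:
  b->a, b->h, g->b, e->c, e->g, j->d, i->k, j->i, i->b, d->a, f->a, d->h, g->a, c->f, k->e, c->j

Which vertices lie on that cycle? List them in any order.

c, e, i, j, k

DFS with gray/black marking from e:
e gray
  g gray
    b gray
      h gray
      h black
      a gray
      a black
    b black
    g→a: a black — skip
  g black
  c gray
    f gray
      f→a: a black — skip
    f black
    j gray
      d gray
        d→h: h black — skip
        d→a: a black — skip
      d black
      i gray
        k gray
          k→e: e is gray → back edge
Back edge closes the cycle e → c → j → i → k → e; its vertices are {c, e, i, j, k}.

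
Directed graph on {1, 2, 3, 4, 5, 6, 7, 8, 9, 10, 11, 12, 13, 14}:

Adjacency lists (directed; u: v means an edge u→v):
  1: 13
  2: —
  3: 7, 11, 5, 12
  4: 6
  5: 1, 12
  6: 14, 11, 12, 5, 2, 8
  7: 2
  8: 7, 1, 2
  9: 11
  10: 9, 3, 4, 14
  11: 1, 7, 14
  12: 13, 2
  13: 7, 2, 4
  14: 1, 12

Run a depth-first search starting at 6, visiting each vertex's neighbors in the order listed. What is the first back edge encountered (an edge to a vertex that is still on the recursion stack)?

4→6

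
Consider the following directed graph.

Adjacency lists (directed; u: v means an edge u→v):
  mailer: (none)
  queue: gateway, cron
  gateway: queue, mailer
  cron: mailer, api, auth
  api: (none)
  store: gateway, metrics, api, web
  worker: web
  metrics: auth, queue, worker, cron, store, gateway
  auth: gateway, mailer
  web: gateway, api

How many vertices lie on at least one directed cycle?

A vertex is on a directed cycle iff it belongs to a strongly connected component of size ≥ 2 (or has a self-loop).
The vertices on cycles are {auth, cron, queue, store, gateway, metrics} — 6 in total.

6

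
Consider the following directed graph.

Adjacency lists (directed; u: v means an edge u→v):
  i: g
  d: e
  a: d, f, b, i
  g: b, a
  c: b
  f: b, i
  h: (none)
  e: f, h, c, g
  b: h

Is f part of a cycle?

Yes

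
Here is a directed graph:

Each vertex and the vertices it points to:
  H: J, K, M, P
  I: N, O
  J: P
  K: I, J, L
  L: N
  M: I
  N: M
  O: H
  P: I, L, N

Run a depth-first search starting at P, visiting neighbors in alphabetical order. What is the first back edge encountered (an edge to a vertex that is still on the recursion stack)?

M->I

DFS from P (visiting neighbors in alphabetical order); mark gray on enter, black on exit:
P gray
  I gray
    N gray
      M gray
        M→I: I is gray → back edge
First back edge: M → I.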